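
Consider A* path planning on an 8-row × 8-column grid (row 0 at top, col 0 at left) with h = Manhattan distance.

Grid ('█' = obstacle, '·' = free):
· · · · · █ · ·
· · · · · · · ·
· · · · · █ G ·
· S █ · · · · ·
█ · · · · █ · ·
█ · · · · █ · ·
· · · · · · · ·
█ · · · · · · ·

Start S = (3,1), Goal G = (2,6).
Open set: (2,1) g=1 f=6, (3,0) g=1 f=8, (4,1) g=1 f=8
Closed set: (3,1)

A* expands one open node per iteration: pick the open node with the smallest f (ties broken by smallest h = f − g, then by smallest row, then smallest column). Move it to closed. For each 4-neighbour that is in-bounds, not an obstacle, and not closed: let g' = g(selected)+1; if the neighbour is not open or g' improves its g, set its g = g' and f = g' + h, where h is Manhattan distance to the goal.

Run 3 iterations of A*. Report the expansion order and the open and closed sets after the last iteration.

step 1: expand (2,1) (f=6, h=5) → closed; open now [(1,1) g=2 f=8, (2,0) g=2 f=8, (2,2) g=2 f=6, (3,0) g=1 f=8, (4,1) g=1 f=8]
step 2: expand (2,2) (f=6, h=4) → closed; open now [(1,1) g=2 f=8, (1,2) g=3 f=8, (2,0) g=2 f=8, (2,3) g=3 f=6, (3,0) g=1 f=8, (4,1) g=1 f=8]
step 3: expand (2,3) (f=6, h=3) → closed; open now [(1,1) g=2 f=8, (1,2) g=3 f=8, (1,3) g=4 f=8, (2,0) g=2 f=8, (2,4) g=4 f=6, (3,0) g=1 f=8, (3,3) g=4 f=8, (4,1) g=1 f=8]

order=[(2,1) → (2,2) → (2,3)]; open=[(1,1) g=2 f=8, (1,2) g=3 f=8, (1,3) g=4 f=8, (2,0) g=2 f=8, (2,4) g=4 f=6, (3,0) g=1 f=8, (3,3) g=4 f=8, (4,1) g=1 f=8]; closed=[(2,1), (2,2), (2,3), (3,1)]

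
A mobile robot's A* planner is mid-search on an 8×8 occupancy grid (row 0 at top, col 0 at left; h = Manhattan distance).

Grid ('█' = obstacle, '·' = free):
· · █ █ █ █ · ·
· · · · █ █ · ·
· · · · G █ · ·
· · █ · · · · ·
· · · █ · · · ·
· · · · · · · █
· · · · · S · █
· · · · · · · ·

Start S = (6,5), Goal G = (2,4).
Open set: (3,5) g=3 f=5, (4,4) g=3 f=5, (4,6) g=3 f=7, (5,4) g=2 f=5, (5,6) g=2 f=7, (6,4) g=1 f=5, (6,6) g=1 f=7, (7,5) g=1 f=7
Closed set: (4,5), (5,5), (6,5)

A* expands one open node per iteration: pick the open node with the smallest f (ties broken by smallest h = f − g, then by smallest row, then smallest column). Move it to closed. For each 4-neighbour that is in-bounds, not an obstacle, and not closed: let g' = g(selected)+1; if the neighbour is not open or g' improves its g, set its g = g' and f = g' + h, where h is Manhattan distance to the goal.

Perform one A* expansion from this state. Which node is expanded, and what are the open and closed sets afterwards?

expanded=(3,5); open=[(3,4) g=4 f=5, (3,6) g=4 f=7, (4,4) g=3 f=5, (4,6) g=3 f=7, (5,4) g=2 f=5, (5,6) g=2 f=7, (6,4) g=1 f=5, (6,6) g=1 f=7, (7,5) g=1 f=7]; closed=[(3,5), (4,5), (5,5), (6,5)]

step 1: expand (3,5) (f=5, h=2) → closed; open now [(3,4) g=4 f=5, (3,6) g=4 f=7, (4,4) g=3 f=5, (4,6) g=3 f=7, (5,4) g=2 f=5, (5,6) g=2 f=7, (6,4) g=1 f=5, (6,6) g=1 f=7, (7,5) g=1 f=7]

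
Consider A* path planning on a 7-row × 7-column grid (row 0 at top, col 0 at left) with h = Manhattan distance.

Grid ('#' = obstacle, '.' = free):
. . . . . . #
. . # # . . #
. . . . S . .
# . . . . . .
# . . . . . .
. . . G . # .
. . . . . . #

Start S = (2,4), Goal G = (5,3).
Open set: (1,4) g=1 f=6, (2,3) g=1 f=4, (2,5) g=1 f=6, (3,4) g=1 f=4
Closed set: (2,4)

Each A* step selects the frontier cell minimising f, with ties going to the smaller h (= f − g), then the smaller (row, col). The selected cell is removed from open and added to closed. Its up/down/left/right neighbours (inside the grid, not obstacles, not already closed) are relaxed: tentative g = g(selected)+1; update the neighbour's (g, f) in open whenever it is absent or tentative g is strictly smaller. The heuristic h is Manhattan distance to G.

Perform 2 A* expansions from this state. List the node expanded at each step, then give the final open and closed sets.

step 1: expand (2,3) (f=4, h=3) → closed; open now [(1,4) g=1 f=6, (2,2) g=2 f=6, (2,5) g=1 f=6, (3,3) g=2 f=4, (3,4) g=1 f=4]
step 2: expand (3,3) (f=4, h=2) → closed; open now [(1,4) g=1 f=6, (2,2) g=2 f=6, (2,5) g=1 f=6, (3,2) g=3 f=6, (3,4) g=1 f=4, (4,3) g=3 f=4]

order=[(2,3) → (3,3)]; open=[(1,4) g=1 f=6, (2,2) g=2 f=6, (2,5) g=1 f=6, (3,2) g=3 f=6, (3,4) g=1 f=4, (4,3) g=3 f=4]; closed=[(2,3), (2,4), (3,3)]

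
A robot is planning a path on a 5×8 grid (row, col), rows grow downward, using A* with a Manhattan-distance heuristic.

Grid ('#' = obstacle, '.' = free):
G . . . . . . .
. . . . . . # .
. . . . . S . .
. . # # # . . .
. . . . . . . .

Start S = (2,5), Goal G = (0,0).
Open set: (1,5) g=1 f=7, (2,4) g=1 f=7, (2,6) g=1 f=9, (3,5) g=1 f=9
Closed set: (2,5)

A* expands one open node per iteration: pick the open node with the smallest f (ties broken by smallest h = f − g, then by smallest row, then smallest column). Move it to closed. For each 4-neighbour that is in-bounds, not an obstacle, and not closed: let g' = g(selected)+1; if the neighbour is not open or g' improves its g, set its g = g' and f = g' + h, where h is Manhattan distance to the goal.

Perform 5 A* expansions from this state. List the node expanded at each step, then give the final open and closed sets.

step 1: expand (1,5) (f=7, h=6) → closed; open now [(0,5) g=2 f=7, (1,4) g=2 f=7, (2,4) g=1 f=7, (2,6) g=1 f=9, (3,5) g=1 f=9]
step 2: expand (0,5) (f=7, h=5) → closed; open now [(0,4) g=3 f=7, (0,6) g=3 f=9, (1,4) g=2 f=7, (2,4) g=1 f=7, (2,6) g=1 f=9, (3,5) g=1 f=9]
step 3: expand (0,4) (f=7, h=4) → closed; open now [(0,3) g=4 f=7, (0,6) g=3 f=9, (1,4) g=2 f=7, (2,4) g=1 f=7, (2,6) g=1 f=9, (3,5) g=1 f=9]
step 4: expand (0,3) (f=7, h=3) → closed; open now [(0,2) g=5 f=7, (0,6) g=3 f=9, (1,3) g=5 f=9, (1,4) g=2 f=7, (2,4) g=1 f=7, (2,6) g=1 f=9, (3,5) g=1 f=9]
step 5: expand (0,2) (f=7, h=2) → closed; open now [(0,1) g=6 f=7, (0,6) g=3 f=9, (1,2) g=6 f=9, (1,3) g=5 f=9, (1,4) g=2 f=7, (2,4) g=1 f=7, (2,6) g=1 f=9, (3,5) g=1 f=9]

order=[(1,5) → (0,5) → (0,4) → (0,3) → (0,2)]; open=[(0,1) g=6 f=7, (0,6) g=3 f=9, (1,2) g=6 f=9, (1,3) g=5 f=9, (1,4) g=2 f=7, (2,4) g=1 f=7, (2,6) g=1 f=9, (3,5) g=1 f=9]; closed=[(0,2), (0,3), (0,4), (0,5), (1,5), (2,5)]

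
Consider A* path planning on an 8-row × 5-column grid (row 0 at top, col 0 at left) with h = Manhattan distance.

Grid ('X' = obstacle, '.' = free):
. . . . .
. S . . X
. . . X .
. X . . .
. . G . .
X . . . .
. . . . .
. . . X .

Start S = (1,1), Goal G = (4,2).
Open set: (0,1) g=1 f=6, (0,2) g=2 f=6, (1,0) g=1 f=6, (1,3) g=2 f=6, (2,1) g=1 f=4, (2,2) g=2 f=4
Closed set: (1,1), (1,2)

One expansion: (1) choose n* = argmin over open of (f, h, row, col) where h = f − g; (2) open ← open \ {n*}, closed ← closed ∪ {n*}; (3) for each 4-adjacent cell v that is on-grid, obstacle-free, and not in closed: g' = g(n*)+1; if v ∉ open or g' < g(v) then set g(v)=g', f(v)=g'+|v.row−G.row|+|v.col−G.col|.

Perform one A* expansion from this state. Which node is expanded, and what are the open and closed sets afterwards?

expanded=(2,2); open=[(0,1) g=1 f=6, (0,2) g=2 f=6, (1,0) g=1 f=6, (1,3) g=2 f=6, (2,1) g=1 f=4, (3,2) g=3 f=4]; closed=[(1,1), (1,2), (2,2)]

step 1: expand (2,2) (f=4, h=2) → closed; open now [(0,1) g=1 f=6, (0,2) g=2 f=6, (1,0) g=1 f=6, (1,3) g=2 f=6, (2,1) g=1 f=4, (3,2) g=3 f=4]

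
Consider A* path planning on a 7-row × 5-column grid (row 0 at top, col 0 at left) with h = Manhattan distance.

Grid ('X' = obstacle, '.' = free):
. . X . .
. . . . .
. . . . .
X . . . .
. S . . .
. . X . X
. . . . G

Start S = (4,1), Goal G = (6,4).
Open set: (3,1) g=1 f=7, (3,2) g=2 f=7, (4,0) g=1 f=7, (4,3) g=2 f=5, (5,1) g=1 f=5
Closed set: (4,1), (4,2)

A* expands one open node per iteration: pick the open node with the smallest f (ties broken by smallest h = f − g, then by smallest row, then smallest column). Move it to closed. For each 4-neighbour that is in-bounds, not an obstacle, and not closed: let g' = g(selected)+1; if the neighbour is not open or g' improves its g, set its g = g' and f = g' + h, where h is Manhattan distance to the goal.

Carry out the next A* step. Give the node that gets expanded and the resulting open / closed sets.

step 1: expand (4,3) (f=5, h=3) → closed; open now [(3,1) g=1 f=7, (3,2) g=2 f=7, (3,3) g=3 f=7, (4,0) g=1 f=7, (4,4) g=3 f=5, (5,1) g=1 f=5, (5,3) g=3 f=5]

expanded=(4,3); open=[(3,1) g=1 f=7, (3,2) g=2 f=7, (3,3) g=3 f=7, (4,0) g=1 f=7, (4,4) g=3 f=5, (5,1) g=1 f=5, (5,3) g=3 f=5]; closed=[(4,1), (4,2), (4,3)]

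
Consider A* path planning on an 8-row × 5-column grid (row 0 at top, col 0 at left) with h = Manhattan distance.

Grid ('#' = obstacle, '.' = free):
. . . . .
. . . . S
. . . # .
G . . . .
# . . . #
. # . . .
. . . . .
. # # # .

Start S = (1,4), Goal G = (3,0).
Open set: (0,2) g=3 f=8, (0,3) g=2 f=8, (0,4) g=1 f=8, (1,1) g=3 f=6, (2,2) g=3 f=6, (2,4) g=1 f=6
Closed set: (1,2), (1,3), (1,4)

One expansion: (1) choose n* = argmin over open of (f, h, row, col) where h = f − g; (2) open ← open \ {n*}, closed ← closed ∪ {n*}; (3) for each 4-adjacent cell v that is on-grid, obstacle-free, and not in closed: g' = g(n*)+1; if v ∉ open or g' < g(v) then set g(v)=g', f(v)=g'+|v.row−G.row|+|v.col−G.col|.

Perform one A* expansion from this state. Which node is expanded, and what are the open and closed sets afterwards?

expanded=(1,1); open=[(0,1) g=4 f=8, (0,2) g=3 f=8, (0,3) g=2 f=8, (0,4) g=1 f=8, (1,0) g=4 f=6, (2,1) g=4 f=6, (2,2) g=3 f=6, (2,4) g=1 f=6]; closed=[(1,1), (1,2), (1,3), (1,4)]

step 1: expand (1,1) (f=6, h=3) → closed; open now [(0,1) g=4 f=8, (0,2) g=3 f=8, (0,3) g=2 f=8, (0,4) g=1 f=8, (1,0) g=4 f=6, (2,1) g=4 f=6, (2,2) g=3 f=6, (2,4) g=1 f=6]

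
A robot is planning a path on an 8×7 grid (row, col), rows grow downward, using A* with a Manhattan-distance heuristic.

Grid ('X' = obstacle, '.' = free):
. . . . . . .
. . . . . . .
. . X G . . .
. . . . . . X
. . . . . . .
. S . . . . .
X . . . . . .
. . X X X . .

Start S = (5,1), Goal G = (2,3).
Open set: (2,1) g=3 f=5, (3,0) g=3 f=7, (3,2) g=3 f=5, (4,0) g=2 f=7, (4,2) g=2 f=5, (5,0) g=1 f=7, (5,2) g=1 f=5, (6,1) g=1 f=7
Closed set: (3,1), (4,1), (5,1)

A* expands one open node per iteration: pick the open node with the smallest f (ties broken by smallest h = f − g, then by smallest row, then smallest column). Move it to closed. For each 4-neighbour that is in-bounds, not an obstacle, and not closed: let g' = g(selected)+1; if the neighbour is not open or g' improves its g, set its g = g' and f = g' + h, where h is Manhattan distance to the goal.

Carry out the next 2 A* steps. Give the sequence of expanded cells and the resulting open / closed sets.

order=[(2,1) → (3,2)]; open=[(1,1) g=4 f=7, (2,0) g=4 f=7, (3,0) g=3 f=7, (3,3) g=4 f=5, (4,0) g=2 f=7, (4,2) g=2 f=5, (5,0) g=1 f=7, (5,2) g=1 f=5, (6,1) g=1 f=7]; closed=[(2,1), (3,1), (3,2), (4,1), (5,1)]

step 1: expand (2,1) (f=5, h=2) → closed; open now [(1,1) g=4 f=7, (2,0) g=4 f=7, (3,0) g=3 f=7, (3,2) g=3 f=5, (4,0) g=2 f=7, (4,2) g=2 f=5, (5,0) g=1 f=7, (5,2) g=1 f=5, (6,1) g=1 f=7]
step 2: expand (3,2) (f=5, h=2) → closed; open now [(1,1) g=4 f=7, (2,0) g=4 f=7, (3,0) g=3 f=7, (3,3) g=4 f=5, (4,0) g=2 f=7, (4,2) g=2 f=5, (5,0) g=1 f=7, (5,2) g=1 f=5, (6,1) g=1 f=7]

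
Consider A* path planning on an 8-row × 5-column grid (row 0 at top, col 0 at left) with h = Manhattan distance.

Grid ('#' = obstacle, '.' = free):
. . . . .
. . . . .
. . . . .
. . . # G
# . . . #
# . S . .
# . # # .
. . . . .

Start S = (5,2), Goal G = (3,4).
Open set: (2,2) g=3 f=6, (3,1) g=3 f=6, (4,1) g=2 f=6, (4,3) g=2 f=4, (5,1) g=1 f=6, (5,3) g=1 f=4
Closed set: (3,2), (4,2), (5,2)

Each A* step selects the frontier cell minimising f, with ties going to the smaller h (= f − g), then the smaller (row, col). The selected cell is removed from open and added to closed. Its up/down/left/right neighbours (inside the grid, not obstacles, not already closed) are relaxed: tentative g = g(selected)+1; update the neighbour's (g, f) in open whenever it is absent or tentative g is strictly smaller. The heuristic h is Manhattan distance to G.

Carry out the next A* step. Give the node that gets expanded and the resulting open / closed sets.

expanded=(4,3); open=[(2,2) g=3 f=6, (3,1) g=3 f=6, (4,1) g=2 f=6, (5,1) g=1 f=6, (5,3) g=1 f=4]; closed=[(3,2), (4,2), (4,3), (5,2)]

step 1: expand (4,3) (f=4, h=2) → closed; open now [(2,2) g=3 f=6, (3,1) g=3 f=6, (4,1) g=2 f=6, (5,1) g=1 f=6, (5,3) g=1 f=4]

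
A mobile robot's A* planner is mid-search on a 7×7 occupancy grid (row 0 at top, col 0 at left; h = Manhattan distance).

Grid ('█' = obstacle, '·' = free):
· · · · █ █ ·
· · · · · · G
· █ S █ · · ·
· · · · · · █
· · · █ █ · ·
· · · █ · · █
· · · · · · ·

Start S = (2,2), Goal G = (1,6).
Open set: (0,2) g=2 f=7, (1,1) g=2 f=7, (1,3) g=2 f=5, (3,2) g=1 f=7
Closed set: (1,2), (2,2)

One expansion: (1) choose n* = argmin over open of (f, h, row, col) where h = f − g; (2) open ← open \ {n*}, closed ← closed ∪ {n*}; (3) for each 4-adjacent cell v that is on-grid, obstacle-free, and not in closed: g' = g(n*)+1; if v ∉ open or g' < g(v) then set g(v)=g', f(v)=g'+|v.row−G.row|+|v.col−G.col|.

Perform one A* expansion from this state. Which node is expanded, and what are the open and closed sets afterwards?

step 1: expand (1,3) (f=5, h=3) → closed; open now [(0,2) g=2 f=7, (0,3) g=3 f=7, (1,1) g=2 f=7, (1,4) g=3 f=5, (3,2) g=1 f=7]

expanded=(1,3); open=[(0,2) g=2 f=7, (0,3) g=3 f=7, (1,1) g=2 f=7, (1,4) g=3 f=5, (3,2) g=1 f=7]; closed=[(1,2), (1,3), (2,2)]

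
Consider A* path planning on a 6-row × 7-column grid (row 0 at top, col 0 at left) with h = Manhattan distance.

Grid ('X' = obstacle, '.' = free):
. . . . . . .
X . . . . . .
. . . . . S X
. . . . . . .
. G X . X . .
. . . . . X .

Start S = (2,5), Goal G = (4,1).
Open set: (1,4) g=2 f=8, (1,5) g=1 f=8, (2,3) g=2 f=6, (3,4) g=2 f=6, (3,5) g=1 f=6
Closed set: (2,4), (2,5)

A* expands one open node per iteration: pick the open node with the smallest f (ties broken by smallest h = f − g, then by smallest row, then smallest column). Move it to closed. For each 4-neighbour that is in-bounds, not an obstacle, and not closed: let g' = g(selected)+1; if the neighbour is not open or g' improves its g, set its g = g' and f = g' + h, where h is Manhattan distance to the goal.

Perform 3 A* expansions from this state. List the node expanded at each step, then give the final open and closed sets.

order=[(2,3) → (2,2) → (2,1)]; open=[(1,1) g=5 f=8, (1,2) g=4 f=8, (1,3) g=3 f=8, (1,4) g=2 f=8, (1,5) g=1 f=8, (2,0) g=5 f=8, (3,1) g=5 f=6, (3,2) g=4 f=6, (3,3) g=3 f=6, (3,4) g=2 f=6, (3,5) g=1 f=6]; closed=[(2,1), (2,2), (2,3), (2,4), (2,5)]

step 1: expand (2,3) (f=6, h=4) → closed; open now [(1,3) g=3 f=8, (1,4) g=2 f=8, (1,5) g=1 f=8, (2,2) g=3 f=6, (3,3) g=3 f=6, (3,4) g=2 f=6, (3,5) g=1 f=6]
step 2: expand (2,2) (f=6, h=3) → closed; open now [(1,2) g=4 f=8, (1,3) g=3 f=8, (1,4) g=2 f=8, (1,5) g=1 f=8, (2,1) g=4 f=6, (3,2) g=4 f=6, (3,3) g=3 f=6, (3,4) g=2 f=6, (3,5) g=1 f=6]
step 3: expand (2,1) (f=6, h=2) → closed; open now [(1,1) g=5 f=8, (1,2) g=4 f=8, (1,3) g=3 f=8, (1,4) g=2 f=8, (1,5) g=1 f=8, (2,0) g=5 f=8, (3,1) g=5 f=6, (3,2) g=4 f=6, (3,3) g=3 f=6, (3,4) g=2 f=6, (3,5) g=1 f=6]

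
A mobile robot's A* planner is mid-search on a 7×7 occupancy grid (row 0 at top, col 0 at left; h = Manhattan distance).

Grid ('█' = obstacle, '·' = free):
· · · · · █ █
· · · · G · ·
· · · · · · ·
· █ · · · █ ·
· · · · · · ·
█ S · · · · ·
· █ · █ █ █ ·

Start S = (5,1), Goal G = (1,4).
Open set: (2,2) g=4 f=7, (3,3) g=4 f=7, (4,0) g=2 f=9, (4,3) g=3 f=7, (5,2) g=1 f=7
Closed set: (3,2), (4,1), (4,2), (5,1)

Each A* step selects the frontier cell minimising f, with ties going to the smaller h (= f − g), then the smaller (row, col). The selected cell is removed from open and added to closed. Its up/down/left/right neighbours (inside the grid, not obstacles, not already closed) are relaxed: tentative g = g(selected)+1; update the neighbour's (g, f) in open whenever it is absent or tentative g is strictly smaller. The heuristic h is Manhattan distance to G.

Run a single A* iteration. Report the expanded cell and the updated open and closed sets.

expanded=(2,2); open=[(1,2) g=5 f=7, (2,1) g=5 f=9, (2,3) g=5 f=7, (3,3) g=4 f=7, (4,0) g=2 f=9, (4,3) g=3 f=7, (5,2) g=1 f=7]; closed=[(2,2), (3,2), (4,1), (4,2), (5,1)]

step 1: expand (2,2) (f=7, h=3) → closed; open now [(1,2) g=5 f=7, (2,1) g=5 f=9, (2,3) g=5 f=7, (3,3) g=4 f=7, (4,0) g=2 f=9, (4,3) g=3 f=7, (5,2) g=1 f=7]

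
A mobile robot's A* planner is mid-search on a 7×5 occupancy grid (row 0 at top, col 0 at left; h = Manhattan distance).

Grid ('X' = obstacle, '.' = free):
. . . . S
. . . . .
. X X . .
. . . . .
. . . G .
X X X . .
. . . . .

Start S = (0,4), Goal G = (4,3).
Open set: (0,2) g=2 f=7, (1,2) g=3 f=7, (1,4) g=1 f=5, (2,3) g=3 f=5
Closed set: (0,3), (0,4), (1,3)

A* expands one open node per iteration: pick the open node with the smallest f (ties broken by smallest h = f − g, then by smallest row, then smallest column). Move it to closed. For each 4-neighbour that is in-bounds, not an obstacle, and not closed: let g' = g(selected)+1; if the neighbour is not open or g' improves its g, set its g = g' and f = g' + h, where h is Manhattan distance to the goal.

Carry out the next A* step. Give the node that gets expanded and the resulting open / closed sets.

step 1: expand (2,3) (f=5, h=2) → closed; open now [(0,2) g=2 f=7, (1,2) g=3 f=7, (1,4) g=1 f=5, (2,4) g=4 f=7, (3,3) g=4 f=5]

expanded=(2,3); open=[(0,2) g=2 f=7, (1,2) g=3 f=7, (1,4) g=1 f=5, (2,4) g=4 f=7, (3,3) g=4 f=5]; closed=[(0,3), (0,4), (1,3), (2,3)]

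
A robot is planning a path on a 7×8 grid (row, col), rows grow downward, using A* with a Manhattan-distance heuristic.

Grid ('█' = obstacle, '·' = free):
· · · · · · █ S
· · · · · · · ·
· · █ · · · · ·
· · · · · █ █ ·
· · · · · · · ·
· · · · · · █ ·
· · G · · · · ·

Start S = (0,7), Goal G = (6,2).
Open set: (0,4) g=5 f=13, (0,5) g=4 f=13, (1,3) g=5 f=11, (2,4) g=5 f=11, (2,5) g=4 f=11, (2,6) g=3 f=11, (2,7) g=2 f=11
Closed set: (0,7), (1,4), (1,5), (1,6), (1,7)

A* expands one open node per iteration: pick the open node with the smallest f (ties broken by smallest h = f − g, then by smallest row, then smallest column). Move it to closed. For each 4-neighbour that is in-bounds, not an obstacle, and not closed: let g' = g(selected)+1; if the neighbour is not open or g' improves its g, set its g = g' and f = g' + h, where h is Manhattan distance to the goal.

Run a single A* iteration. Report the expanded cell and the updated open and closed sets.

step 1: expand (1,3) (f=11, h=6) → closed; open now [(0,3) g=6 f=13, (0,4) g=5 f=13, (0,5) g=4 f=13, (1,2) g=6 f=11, (2,3) g=6 f=11, (2,4) g=5 f=11, (2,5) g=4 f=11, (2,6) g=3 f=11, (2,7) g=2 f=11]

expanded=(1,3); open=[(0,3) g=6 f=13, (0,4) g=5 f=13, (0,5) g=4 f=13, (1,2) g=6 f=11, (2,3) g=6 f=11, (2,4) g=5 f=11, (2,5) g=4 f=11, (2,6) g=3 f=11, (2,7) g=2 f=11]; closed=[(0,7), (1,3), (1,4), (1,5), (1,6), (1,7)]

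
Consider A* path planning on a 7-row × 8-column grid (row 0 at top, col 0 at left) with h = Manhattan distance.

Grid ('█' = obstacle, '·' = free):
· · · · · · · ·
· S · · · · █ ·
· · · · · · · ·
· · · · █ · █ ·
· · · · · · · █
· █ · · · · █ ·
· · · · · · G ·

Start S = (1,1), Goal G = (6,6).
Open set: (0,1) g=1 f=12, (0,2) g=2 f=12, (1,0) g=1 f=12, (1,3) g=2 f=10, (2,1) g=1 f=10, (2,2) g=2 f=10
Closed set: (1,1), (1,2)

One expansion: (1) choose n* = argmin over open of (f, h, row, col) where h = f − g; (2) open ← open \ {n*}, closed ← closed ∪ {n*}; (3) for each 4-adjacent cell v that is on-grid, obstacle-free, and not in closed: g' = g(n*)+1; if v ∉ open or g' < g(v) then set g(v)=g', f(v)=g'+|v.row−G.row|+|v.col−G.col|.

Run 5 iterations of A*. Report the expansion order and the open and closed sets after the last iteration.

step 1: expand (1,3) (f=10, h=8) → closed; open now [(0,1) g=1 f=12, (0,2) g=2 f=12, (0,3) g=3 f=12, (1,0) g=1 f=12, (1,4) g=3 f=10, (2,1) g=1 f=10, (2,2) g=2 f=10, (2,3) g=3 f=10]
step 2: expand (1,4) (f=10, h=7) → closed; open now [(0,1) g=1 f=12, (0,2) g=2 f=12, (0,3) g=3 f=12, (0,4) g=4 f=12, (1,0) g=1 f=12, (1,5) g=4 f=10, (2,1) g=1 f=10, (2,2) g=2 f=10, (2,3) g=3 f=10, (2,4) g=4 f=10]
step 3: expand (1,5) (f=10, h=6) → closed; open now [(0,1) g=1 f=12, (0,2) g=2 f=12, (0,3) g=3 f=12, (0,4) g=4 f=12, (0,5) g=5 f=12, (1,0) g=1 f=12, (2,1) g=1 f=10, (2,2) g=2 f=10, (2,3) g=3 f=10, (2,4) g=4 f=10, (2,5) g=5 f=10]
step 4: expand (2,5) (f=10, h=5) → closed; open now [(0,1) g=1 f=12, (0,2) g=2 f=12, (0,3) g=3 f=12, (0,4) g=4 f=12, (0,5) g=5 f=12, (1,0) g=1 f=12, (2,1) g=1 f=10, (2,2) g=2 f=10, (2,3) g=3 f=10, (2,4) g=4 f=10, (2,6) g=6 f=10, (3,5) g=6 f=10]
step 5: expand (2,6) (f=10, h=4) → closed; open now [(0,1) g=1 f=12, (0,2) g=2 f=12, (0,3) g=3 f=12, (0,4) g=4 f=12, (0,5) g=5 f=12, (1,0) g=1 f=12, (2,1) g=1 f=10, (2,2) g=2 f=10, (2,3) g=3 f=10, (2,4) g=4 f=10, (2,7) g=7 f=12, (3,5) g=6 f=10]

order=[(1,3) → (1,4) → (1,5) → (2,5) → (2,6)]; open=[(0,1) g=1 f=12, (0,2) g=2 f=12, (0,3) g=3 f=12, (0,4) g=4 f=12, (0,5) g=5 f=12, (1,0) g=1 f=12, (2,1) g=1 f=10, (2,2) g=2 f=10, (2,3) g=3 f=10, (2,4) g=4 f=10, (2,7) g=7 f=12, (3,5) g=6 f=10]; closed=[(1,1), (1,2), (1,3), (1,4), (1,5), (2,5), (2,6)]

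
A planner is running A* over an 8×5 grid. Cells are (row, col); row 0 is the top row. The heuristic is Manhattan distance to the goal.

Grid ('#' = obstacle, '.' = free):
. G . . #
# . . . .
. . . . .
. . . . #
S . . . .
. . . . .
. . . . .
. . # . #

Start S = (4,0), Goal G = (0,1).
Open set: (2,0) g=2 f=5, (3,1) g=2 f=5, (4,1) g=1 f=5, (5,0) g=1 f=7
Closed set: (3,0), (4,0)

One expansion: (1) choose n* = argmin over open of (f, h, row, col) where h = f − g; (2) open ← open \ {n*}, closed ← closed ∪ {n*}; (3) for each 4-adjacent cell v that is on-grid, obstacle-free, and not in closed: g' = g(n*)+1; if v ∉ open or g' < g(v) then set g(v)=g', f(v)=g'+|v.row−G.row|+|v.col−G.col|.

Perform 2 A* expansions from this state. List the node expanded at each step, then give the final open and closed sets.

step 1: expand (2,0) (f=5, h=3) → closed; open now [(2,1) g=3 f=5, (3,1) g=2 f=5, (4,1) g=1 f=5, (5,0) g=1 f=7]
step 2: expand (2,1) (f=5, h=2) → closed; open now [(1,1) g=4 f=5, (2,2) g=4 f=7, (3,1) g=2 f=5, (4,1) g=1 f=5, (5,0) g=1 f=7]

order=[(2,0) → (2,1)]; open=[(1,1) g=4 f=5, (2,2) g=4 f=7, (3,1) g=2 f=5, (4,1) g=1 f=5, (5,0) g=1 f=7]; closed=[(2,0), (2,1), (3,0), (4,0)]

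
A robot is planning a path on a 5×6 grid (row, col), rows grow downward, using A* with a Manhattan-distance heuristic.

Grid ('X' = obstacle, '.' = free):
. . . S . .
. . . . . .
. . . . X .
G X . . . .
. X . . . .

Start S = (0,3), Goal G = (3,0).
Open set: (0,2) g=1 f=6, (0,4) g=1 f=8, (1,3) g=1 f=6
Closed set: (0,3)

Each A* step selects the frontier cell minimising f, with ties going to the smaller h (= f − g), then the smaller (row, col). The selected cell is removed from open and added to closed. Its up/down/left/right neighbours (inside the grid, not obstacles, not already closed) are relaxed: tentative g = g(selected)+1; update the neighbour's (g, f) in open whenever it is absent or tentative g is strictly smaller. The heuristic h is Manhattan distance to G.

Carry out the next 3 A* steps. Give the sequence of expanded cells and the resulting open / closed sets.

order=[(0,2) → (0,1) → (0,0)]; open=[(0,4) g=1 f=8, (1,0) g=4 f=6, (1,1) g=3 f=6, (1,2) g=2 f=6, (1,3) g=1 f=6]; closed=[(0,0), (0,1), (0,2), (0,3)]

step 1: expand (0,2) (f=6, h=5) → closed; open now [(0,1) g=2 f=6, (0,4) g=1 f=8, (1,2) g=2 f=6, (1,3) g=1 f=6]
step 2: expand (0,1) (f=6, h=4) → closed; open now [(0,0) g=3 f=6, (0,4) g=1 f=8, (1,1) g=3 f=6, (1,2) g=2 f=6, (1,3) g=1 f=6]
step 3: expand (0,0) (f=6, h=3) → closed; open now [(0,4) g=1 f=8, (1,0) g=4 f=6, (1,1) g=3 f=6, (1,2) g=2 f=6, (1,3) g=1 f=6]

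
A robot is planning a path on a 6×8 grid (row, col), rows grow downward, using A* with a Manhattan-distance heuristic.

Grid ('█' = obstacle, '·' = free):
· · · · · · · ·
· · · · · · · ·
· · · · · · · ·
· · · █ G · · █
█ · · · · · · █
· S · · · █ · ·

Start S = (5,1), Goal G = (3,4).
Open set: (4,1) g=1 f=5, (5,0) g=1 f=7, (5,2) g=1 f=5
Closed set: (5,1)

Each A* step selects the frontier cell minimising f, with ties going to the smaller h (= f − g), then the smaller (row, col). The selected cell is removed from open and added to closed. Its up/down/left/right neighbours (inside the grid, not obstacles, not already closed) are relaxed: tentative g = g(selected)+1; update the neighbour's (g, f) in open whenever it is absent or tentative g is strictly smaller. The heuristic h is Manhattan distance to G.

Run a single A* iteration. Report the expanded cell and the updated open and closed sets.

expanded=(4,1); open=[(3,1) g=2 f=5, (4,2) g=2 f=5, (5,0) g=1 f=7, (5,2) g=1 f=5]; closed=[(4,1), (5,1)]

step 1: expand (4,1) (f=5, h=4) → closed; open now [(3,1) g=2 f=5, (4,2) g=2 f=5, (5,0) g=1 f=7, (5,2) g=1 f=5]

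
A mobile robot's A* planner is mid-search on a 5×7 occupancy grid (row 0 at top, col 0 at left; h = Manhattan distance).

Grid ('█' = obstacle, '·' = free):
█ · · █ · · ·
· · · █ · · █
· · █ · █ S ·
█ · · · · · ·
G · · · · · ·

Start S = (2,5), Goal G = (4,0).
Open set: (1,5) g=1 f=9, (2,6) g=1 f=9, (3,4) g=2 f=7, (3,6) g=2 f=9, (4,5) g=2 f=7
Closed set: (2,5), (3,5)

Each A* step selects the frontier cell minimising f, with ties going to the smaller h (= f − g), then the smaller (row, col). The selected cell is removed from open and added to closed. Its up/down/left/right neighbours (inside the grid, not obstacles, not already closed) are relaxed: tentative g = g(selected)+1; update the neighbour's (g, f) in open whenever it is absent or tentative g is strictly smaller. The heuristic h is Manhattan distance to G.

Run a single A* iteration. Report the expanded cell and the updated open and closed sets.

step 1: expand (3,4) (f=7, h=5) → closed; open now [(1,5) g=1 f=9, (2,6) g=1 f=9, (3,3) g=3 f=7, (3,6) g=2 f=9, (4,4) g=3 f=7, (4,5) g=2 f=7]

expanded=(3,4); open=[(1,5) g=1 f=9, (2,6) g=1 f=9, (3,3) g=3 f=7, (3,6) g=2 f=9, (4,4) g=3 f=7, (4,5) g=2 f=7]; closed=[(2,5), (3,4), (3,5)]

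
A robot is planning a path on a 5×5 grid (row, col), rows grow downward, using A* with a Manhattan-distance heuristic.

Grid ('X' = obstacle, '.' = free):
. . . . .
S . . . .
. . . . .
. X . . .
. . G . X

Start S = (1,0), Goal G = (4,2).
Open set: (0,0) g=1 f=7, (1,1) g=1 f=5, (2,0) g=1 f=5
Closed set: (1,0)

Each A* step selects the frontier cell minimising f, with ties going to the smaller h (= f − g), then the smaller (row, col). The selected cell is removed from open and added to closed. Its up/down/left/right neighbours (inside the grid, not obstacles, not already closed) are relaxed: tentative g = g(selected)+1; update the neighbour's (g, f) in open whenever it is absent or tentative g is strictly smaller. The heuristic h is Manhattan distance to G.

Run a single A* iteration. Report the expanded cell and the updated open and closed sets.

step 1: expand (1,1) (f=5, h=4) → closed; open now [(0,0) g=1 f=7, (0,1) g=2 f=7, (1,2) g=2 f=5, (2,0) g=1 f=5, (2,1) g=2 f=5]

expanded=(1,1); open=[(0,0) g=1 f=7, (0,1) g=2 f=7, (1,2) g=2 f=5, (2,0) g=1 f=5, (2,1) g=2 f=5]; closed=[(1,0), (1,1)]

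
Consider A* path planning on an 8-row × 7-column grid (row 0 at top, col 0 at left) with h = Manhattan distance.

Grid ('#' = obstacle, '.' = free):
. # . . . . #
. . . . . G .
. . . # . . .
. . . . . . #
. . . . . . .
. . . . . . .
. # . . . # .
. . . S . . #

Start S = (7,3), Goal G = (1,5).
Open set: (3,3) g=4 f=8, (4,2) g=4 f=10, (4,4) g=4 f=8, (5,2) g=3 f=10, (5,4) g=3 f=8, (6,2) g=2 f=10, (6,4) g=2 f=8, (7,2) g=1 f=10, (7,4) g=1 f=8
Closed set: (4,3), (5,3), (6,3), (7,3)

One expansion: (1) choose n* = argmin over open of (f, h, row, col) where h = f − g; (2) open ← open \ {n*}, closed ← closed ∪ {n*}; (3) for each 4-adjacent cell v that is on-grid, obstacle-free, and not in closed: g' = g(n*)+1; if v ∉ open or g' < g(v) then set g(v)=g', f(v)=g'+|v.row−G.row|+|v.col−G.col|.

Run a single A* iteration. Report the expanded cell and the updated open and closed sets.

expanded=(3,3); open=[(3,2) g=5 f=10, (3,4) g=5 f=8, (4,2) g=4 f=10, (4,4) g=4 f=8, (5,2) g=3 f=10, (5,4) g=3 f=8, (6,2) g=2 f=10, (6,4) g=2 f=8, (7,2) g=1 f=10, (7,4) g=1 f=8]; closed=[(3,3), (4,3), (5,3), (6,3), (7,3)]

step 1: expand (3,3) (f=8, h=4) → closed; open now [(3,2) g=5 f=10, (3,4) g=5 f=8, (4,2) g=4 f=10, (4,4) g=4 f=8, (5,2) g=3 f=10, (5,4) g=3 f=8, (6,2) g=2 f=10, (6,4) g=2 f=8, (7,2) g=1 f=10, (7,4) g=1 f=8]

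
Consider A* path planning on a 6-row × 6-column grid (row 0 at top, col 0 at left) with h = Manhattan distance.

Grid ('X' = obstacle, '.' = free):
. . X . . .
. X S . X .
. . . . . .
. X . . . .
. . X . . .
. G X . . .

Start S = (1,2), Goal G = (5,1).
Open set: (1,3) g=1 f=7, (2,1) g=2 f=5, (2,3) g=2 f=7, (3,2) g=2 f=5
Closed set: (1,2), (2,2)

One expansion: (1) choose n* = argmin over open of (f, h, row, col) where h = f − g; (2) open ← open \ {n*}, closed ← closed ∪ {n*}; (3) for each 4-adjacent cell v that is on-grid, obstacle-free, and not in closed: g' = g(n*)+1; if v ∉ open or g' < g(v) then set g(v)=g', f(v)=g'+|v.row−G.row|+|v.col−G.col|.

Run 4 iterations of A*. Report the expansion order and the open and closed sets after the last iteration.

order=[(2,1) → (3,2) → (2,0) → (3,0)]; open=[(1,0) g=4 f=9, (1,3) g=1 f=7, (2,3) g=2 f=7, (3,3) g=3 f=7, (4,0) g=5 f=7]; closed=[(1,2), (2,0), (2,1), (2,2), (3,0), (3,2)]

step 1: expand (2,1) (f=5, h=3) → closed; open now [(1,3) g=1 f=7, (2,0) g=3 f=7, (2,3) g=2 f=7, (3,2) g=2 f=5]
step 2: expand (3,2) (f=5, h=3) → closed; open now [(1,3) g=1 f=7, (2,0) g=3 f=7, (2,3) g=2 f=7, (3,3) g=3 f=7]
step 3: expand (2,0) (f=7, h=4) → closed; open now [(1,0) g=4 f=9, (1,3) g=1 f=7, (2,3) g=2 f=7, (3,0) g=4 f=7, (3,3) g=3 f=7]
step 4: expand (3,0) (f=7, h=3) → closed; open now [(1,0) g=4 f=9, (1,3) g=1 f=7, (2,3) g=2 f=7, (3,3) g=3 f=7, (4,0) g=5 f=7]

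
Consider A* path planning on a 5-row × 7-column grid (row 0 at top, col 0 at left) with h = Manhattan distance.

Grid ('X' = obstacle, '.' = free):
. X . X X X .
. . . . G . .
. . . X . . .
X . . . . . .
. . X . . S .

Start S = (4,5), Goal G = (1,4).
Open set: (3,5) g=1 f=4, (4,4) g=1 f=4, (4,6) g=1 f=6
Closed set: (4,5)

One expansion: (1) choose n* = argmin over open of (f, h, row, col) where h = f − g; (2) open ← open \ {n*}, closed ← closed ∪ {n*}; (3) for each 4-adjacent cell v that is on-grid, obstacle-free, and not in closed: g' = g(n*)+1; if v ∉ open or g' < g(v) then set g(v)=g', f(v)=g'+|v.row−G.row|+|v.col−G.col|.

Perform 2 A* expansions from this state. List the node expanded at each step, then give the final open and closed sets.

order=[(3,5) → (2,5)]; open=[(1,5) g=3 f=4, (2,4) g=3 f=4, (2,6) g=3 f=6, (3,4) g=2 f=4, (3,6) g=2 f=6, (4,4) g=1 f=4, (4,6) g=1 f=6]; closed=[(2,5), (3,5), (4,5)]

step 1: expand (3,5) (f=4, h=3) → closed; open now [(2,5) g=2 f=4, (3,4) g=2 f=4, (3,6) g=2 f=6, (4,4) g=1 f=4, (4,6) g=1 f=6]
step 2: expand (2,5) (f=4, h=2) → closed; open now [(1,5) g=3 f=4, (2,4) g=3 f=4, (2,6) g=3 f=6, (3,4) g=2 f=4, (3,6) g=2 f=6, (4,4) g=1 f=4, (4,6) g=1 f=6]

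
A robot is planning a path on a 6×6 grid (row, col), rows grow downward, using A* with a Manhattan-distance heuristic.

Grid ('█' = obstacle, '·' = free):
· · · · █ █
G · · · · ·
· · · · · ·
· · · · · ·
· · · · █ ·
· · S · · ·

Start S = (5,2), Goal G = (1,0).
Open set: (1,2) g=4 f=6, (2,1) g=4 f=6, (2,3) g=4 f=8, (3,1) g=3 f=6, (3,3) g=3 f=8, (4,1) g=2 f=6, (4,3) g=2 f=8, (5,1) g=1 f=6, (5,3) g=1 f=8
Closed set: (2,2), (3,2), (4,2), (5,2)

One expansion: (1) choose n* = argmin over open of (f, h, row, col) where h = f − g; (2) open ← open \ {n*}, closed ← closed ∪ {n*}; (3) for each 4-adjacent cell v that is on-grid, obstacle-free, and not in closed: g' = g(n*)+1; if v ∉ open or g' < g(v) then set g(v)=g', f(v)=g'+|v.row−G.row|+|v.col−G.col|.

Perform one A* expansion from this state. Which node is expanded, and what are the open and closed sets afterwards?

step 1: expand (1,2) (f=6, h=2) → closed; open now [(0,2) g=5 f=8, (1,1) g=5 f=6, (1,3) g=5 f=8, (2,1) g=4 f=6, (2,3) g=4 f=8, (3,1) g=3 f=6, (3,3) g=3 f=8, (4,1) g=2 f=6, (4,3) g=2 f=8, (5,1) g=1 f=6, (5,3) g=1 f=8]

expanded=(1,2); open=[(0,2) g=5 f=8, (1,1) g=5 f=6, (1,3) g=5 f=8, (2,1) g=4 f=6, (2,3) g=4 f=8, (3,1) g=3 f=6, (3,3) g=3 f=8, (4,1) g=2 f=6, (4,3) g=2 f=8, (5,1) g=1 f=6, (5,3) g=1 f=8]; closed=[(1,2), (2,2), (3,2), (4,2), (5,2)]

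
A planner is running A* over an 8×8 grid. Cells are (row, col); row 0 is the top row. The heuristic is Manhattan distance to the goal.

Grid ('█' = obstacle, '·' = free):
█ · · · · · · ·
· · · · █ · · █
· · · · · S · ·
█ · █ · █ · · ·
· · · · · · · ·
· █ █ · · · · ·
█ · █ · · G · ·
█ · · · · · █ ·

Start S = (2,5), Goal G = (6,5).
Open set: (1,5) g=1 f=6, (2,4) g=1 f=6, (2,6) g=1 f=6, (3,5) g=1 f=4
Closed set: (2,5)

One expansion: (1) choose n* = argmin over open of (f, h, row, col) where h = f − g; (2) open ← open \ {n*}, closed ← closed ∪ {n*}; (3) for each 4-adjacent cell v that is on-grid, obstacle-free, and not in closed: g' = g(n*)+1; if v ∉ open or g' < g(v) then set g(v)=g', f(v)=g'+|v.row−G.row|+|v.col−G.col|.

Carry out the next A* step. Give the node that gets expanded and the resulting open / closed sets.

step 1: expand (3,5) (f=4, h=3) → closed; open now [(1,5) g=1 f=6, (2,4) g=1 f=6, (2,6) g=1 f=6, (3,6) g=2 f=6, (4,5) g=2 f=4]

expanded=(3,5); open=[(1,5) g=1 f=6, (2,4) g=1 f=6, (2,6) g=1 f=6, (3,6) g=2 f=6, (4,5) g=2 f=4]; closed=[(2,5), (3,5)]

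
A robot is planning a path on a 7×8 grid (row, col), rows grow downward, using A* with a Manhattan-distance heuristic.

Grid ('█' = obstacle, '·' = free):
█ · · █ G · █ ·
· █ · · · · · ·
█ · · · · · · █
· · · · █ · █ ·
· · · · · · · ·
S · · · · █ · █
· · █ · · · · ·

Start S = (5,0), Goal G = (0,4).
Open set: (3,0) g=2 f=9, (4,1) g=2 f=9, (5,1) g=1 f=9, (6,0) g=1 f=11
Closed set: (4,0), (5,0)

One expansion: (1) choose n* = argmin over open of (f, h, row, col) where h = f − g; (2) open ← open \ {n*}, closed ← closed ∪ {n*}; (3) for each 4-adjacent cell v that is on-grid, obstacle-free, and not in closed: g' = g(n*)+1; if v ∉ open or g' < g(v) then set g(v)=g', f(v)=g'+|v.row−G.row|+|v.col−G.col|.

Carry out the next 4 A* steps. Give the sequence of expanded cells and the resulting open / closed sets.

step 1: expand (3,0) (f=9, h=7) → closed; open now [(3,1) g=3 f=9, (4,1) g=2 f=9, (5,1) g=1 f=9, (6,0) g=1 f=11]
step 2: expand (3,1) (f=9, h=6) → closed; open now [(2,1) g=4 f=9, (3,2) g=4 f=9, (4,1) g=2 f=9, (5,1) g=1 f=9, (6,0) g=1 f=11]
step 3: expand (2,1) (f=9, h=5) → closed; open now [(2,2) g=5 f=9, (3,2) g=4 f=9, (4,1) g=2 f=9, (5,1) g=1 f=9, (6,0) g=1 f=11]
step 4: expand (2,2) (f=9, h=4) → closed; open now [(1,2) g=6 f=9, (2,3) g=6 f=9, (3,2) g=4 f=9, (4,1) g=2 f=9, (5,1) g=1 f=9, (6,0) g=1 f=11]

order=[(3,0) → (3,1) → (2,1) → (2,2)]; open=[(1,2) g=6 f=9, (2,3) g=6 f=9, (3,2) g=4 f=9, (4,1) g=2 f=9, (5,1) g=1 f=9, (6,0) g=1 f=11]; closed=[(2,1), (2,2), (3,0), (3,1), (4,0), (5,0)]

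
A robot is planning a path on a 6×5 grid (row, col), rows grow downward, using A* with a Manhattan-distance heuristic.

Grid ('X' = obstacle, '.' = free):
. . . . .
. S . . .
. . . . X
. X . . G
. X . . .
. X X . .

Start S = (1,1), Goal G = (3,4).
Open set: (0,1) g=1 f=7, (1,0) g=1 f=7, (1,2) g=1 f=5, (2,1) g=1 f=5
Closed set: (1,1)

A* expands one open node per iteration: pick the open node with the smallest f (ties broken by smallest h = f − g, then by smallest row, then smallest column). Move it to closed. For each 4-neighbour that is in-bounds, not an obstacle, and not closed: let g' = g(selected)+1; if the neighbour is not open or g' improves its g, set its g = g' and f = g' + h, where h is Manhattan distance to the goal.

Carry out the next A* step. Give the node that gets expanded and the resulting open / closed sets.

step 1: expand (1,2) (f=5, h=4) → closed; open now [(0,1) g=1 f=7, (0,2) g=2 f=7, (1,0) g=1 f=7, (1,3) g=2 f=5, (2,1) g=1 f=5, (2,2) g=2 f=5]

expanded=(1,2); open=[(0,1) g=1 f=7, (0,2) g=2 f=7, (1,0) g=1 f=7, (1,3) g=2 f=5, (2,1) g=1 f=5, (2,2) g=2 f=5]; closed=[(1,1), (1,2)]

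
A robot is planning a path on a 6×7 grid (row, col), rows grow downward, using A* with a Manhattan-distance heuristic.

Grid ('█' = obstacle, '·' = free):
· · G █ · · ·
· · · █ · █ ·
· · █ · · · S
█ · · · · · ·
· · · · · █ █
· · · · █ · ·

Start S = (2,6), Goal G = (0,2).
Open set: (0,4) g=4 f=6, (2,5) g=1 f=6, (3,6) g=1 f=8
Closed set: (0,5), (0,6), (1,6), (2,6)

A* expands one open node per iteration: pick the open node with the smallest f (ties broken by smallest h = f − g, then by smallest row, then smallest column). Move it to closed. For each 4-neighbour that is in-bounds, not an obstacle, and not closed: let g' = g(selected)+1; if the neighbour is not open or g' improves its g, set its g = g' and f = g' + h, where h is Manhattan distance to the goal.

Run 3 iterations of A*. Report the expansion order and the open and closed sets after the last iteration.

order=[(0,4) → (2,5) → (2,4)]; open=[(1,4) g=3 f=6, (2,3) g=3 f=6, (3,4) g=3 f=8, (3,5) g=2 f=8, (3,6) g=1 f=8]; closed=[(0,4), (0,5), (0,6), (1,6), (2,4), (2,5), (2,6)]

step 1: expand (0,4) (f=6, h=2) → closed; open now [(1,4) g=5 f=8, (2,5) g=1 f=6, (3,6) g=1 f=8]
step 2: expand (2,5) (f=6, h=5) → closed; open now [(1,4) g=5 f=8, (2,4) g=2 f=6, (3,5) g=2 f=8, (3,6) g=1 f=8]
step 3: expand (2,4) (f=6, h=4) → closed; open now [(1,4) g=3 f=6, (2,3) g=3 f=6, (3,4) g=3 f=8, (3,5) g=2 f=8, (3,6) g=1 f=8]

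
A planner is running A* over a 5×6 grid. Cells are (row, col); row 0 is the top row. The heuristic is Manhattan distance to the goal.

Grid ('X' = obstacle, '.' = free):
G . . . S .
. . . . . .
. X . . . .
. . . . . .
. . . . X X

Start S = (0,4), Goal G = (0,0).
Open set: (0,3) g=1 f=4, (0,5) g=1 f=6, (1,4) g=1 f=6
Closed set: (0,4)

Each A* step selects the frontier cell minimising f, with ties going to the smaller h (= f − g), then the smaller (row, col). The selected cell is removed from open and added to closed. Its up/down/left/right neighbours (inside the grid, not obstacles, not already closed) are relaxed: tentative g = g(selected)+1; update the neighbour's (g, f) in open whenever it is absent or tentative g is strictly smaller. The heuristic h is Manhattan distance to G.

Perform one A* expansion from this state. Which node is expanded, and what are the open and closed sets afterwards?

expanded=(0,3); open=[(0,2) g=2 f=4, (0,5) g=1 f=6, (1,3) g=2 f=6, (1,4) g=1 f=6]; closed=[(0,3), (0,4)]

step 1: expand (0,3) (f=4, h=3) → closed; open now [(0,2) g=2 f=4, (0,5) g=1 f=6, (1,3) g=2 f=6, (1,4) g=1 f=6]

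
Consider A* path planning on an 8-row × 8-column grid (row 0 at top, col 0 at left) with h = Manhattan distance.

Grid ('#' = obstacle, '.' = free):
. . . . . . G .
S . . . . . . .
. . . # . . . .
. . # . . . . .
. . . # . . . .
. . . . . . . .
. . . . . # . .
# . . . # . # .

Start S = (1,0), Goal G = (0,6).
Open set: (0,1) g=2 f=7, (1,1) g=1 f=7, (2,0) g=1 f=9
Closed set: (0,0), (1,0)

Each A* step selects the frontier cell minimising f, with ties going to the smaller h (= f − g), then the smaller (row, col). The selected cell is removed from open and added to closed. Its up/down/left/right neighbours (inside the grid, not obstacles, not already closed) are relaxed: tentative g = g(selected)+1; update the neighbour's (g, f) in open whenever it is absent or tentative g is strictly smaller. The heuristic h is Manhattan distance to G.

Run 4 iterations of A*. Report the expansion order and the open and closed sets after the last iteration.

step 1: expand (0,1) (f=7, h=5) → closed; open now [(0,2) g=3 f=7, (1,1) g=1 f=7, (2,0) g=1 f=9]
step 2: expand (0,2) (f=7, h=4) → closed; open now [(0,3) g=4 f=7, (1,1) g=1 f=7, (1,2) g=4 f=9, (2,0) g=1 f=9]
step 3: expand (0,3) (f=7, h=3) → closed; open now [(0,4) g=5 f=7, (1,1) g=1 f=7, (1,2) g=4 f=9, (1,3) g=5 f=9, (2,0) g=1 f=9]
step 4: expand (0,4) (f=7, h=2) → closed; open now [(0,5) g=6 f=7, (1,1) g=1 f=7, (1,2) g=4 f=9, (1,3) g=5 f=9, (1,4) g=6 f=9, (2,0) g=1 f=9]

order=[(0,1) → (0,2) → (0,3) → (0,4)]; open=[(0,5) g=6 f=7, (1,1) g=1 f=7, (1,2) g=4 f=9, (1,3) g=5 f=9, (1,4) g=6 f=9, (2,0) g=1 f=9]; closed=[(0,0), (0,1), (0,2), (0,3), (0,4), (1,0)]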